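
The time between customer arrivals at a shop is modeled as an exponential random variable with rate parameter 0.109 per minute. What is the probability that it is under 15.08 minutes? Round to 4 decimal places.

0.8067

P(X ≤ 15.08) = 1 − e^(−λ·15.08) = 1 − e^(−1.6437) ≈ 0.8067.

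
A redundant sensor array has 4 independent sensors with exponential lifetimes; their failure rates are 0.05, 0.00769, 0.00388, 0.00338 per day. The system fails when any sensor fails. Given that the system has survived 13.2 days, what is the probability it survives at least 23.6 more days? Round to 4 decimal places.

0.2159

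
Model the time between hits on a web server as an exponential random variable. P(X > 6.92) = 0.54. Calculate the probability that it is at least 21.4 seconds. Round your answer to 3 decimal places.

0.149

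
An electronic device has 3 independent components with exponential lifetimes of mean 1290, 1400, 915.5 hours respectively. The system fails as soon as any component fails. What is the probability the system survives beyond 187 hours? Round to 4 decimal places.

0.6171

The first failure time is exponential with rate Σλ_i = 1/1290 + 1/1400 + 1/915.5 = 0.00258178 per hour.
P(min > 187) = e^(−0.00258178·187) = e^(−0.48279) ≈ 0.6171.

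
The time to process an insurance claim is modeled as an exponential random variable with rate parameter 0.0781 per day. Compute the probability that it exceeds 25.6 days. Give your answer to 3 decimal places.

P(X > 25.6) = e^(−λ·25.6) = e^(−1.9994) ≈ 0.135.

0.135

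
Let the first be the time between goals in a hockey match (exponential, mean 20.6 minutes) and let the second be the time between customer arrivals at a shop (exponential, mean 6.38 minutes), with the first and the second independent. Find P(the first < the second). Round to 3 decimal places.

0.236

λ_1 = 1/20.6 = 0.0485437, λ_2 = 1/6.38 = 0.15674.
For independent exponentials, P(the first < the second) = λ_1/(λ_1+λ_2) = 0.0485437/0.205284 ≈ 0.236.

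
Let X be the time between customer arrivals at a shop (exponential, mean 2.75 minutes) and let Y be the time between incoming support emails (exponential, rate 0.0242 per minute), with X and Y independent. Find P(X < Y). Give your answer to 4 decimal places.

λ_1 = 1/2.75 = 0.363636, λ_2 = 0.0242.
For independent exponentials, P(X < Y) = λ_1/(λ_1+λ_2) = 0.363636/0.387836 ≈ 0.9376.

0.9376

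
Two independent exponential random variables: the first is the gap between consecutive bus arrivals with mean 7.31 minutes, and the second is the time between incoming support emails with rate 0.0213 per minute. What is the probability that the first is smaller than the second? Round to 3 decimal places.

λ_1 = 1/7.31 = 0.136799, λ_2 = 0.0213.
For independent exponentials, P(the first < the second) = λ_1/(λ_1+λ_2) = 0.136799/0.158099 ≈ 0.865.

0.865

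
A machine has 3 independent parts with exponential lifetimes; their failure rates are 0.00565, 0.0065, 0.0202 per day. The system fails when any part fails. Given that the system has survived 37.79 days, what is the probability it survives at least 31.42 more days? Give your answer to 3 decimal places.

Time to first failure ~ Exp(Σλ) with Σλ = 0.03235.
By memorylessness, P(T > 37.79+31.42 | T > 37.79) = P(T > 31.42) = e^(−0.03235·31.42) ≈ 0.362.

0.362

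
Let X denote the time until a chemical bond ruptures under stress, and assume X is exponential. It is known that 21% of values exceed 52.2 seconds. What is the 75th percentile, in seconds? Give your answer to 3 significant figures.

46.4

e^(−λ·52.2) = 0.21 ⇒ λ = −ln(0.21)/52.2 = 0.0298975.
75th percentile: 1 − e^(−λt) = 0.75, t = −ln(0.25)/λ = 46.3683 seconds.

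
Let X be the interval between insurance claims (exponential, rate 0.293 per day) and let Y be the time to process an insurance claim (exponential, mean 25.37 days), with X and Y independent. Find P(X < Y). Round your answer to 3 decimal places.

λ_1 = 0.293, λ_2 = 1/25.37 = 0.0394166.
For independent exponentials, P(X < Y) = λ_1/(λ_1+λ_2) = 0.293/0.332417 ≈ 0.881.

0.881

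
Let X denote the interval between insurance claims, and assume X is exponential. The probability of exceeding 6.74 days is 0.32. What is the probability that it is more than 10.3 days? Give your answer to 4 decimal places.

e^(−λ·6.74) = 0.32 ⇒ λ = −ln(0.32)/6.74 = 0.169056.
P(X > 10.3) = e^(−0.169056·10.3) = e^(−1.7413) ≈ 0.1753.

0.1753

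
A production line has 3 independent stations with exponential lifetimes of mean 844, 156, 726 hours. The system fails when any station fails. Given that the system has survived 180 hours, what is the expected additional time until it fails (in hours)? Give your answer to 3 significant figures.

First-failure rate Σλ = 1/844 + 1/156 + 1/726 = 0.0089725.
By memorylessness the expected residual is 1/Σλ = 111.452 hours, regardless of the 180 already elapsed.

111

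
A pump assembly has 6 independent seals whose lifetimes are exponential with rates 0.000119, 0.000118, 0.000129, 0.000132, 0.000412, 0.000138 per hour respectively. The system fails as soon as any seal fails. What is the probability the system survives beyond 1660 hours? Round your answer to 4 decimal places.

0.1756

The time to first failure is exponential with rate Σλ = 0.000119 + 0.000118 + 0.000129 + 0.000132 + 0.000412 + 0.000138 = 0.001048.
P(min > 1660) = e^(−0.001048·1660) = e^(−1.7397) ≈ 0.1756.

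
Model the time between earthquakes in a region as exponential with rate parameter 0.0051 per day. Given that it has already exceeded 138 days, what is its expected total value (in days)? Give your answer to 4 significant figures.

334.1

By memorylessness, E[X | X > 138] = 138 + 1/λ = 138 + 196.078 = 334.078 days.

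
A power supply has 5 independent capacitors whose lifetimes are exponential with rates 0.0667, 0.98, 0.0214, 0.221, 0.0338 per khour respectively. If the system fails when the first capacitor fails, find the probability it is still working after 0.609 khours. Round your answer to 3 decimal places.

The time to first failure is exponential with rate Σλ = 0.0667 + 0.98 + 0.0214 + 0.221 + 0.0338 = 1.3229.
P(min > 0.609) = e^(−1.3229·0.609) = e^(−0.80565) ≈ 0.447.

0.447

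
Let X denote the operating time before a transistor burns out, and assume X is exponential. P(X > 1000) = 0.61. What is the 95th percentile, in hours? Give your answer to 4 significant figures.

6061

e^(−λ·1000) = 0.61 ⇒ λ = −ln(0.61)/1000 = 0.000494296.
95th percentile: 1 − e^(−λt) = 0.95, t = −ln(0.05)/λ = 6060.6 hours.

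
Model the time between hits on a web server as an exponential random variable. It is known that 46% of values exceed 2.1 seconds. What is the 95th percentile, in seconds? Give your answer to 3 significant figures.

8.10

e^(−λ·2.1) = 0.46 ⇒ λ = −ln(0.46)/2.1 = 0.369776.
95th percentile: 1 − e^(−λt) = 0.95, t = −ln(0.05)/λ = 8.10149 seconds.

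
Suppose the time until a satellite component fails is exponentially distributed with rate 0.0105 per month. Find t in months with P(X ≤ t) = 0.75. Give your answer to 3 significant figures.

Set 1 − e^(−λt) = 0.75, so t = −ln(0.25)/λ = 1.3863/0.0105 ≈ 132.028 months.

132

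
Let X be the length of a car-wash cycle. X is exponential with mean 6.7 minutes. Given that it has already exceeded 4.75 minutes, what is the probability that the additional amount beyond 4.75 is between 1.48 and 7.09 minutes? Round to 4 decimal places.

The rate is λ = 1/6.7 = 0.149254 per minute.
Memoryless: the residual past 4.75 is again Exp(λ).
P(1.48 < residual < 7.09) = e^(−λ·1.48) − e^(−λ·7.09) = 0.80180 − 0.34708 ≈ 0.4547.

0.4547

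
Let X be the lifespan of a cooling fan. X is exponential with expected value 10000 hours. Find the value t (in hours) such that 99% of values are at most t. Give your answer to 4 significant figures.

46050

The rate is λ = 1/10000 = 0.0001 per hour.
Set 1 − e^(−λt) = 0.99, so t = −ln(0.01)/λ = 4.6052/0.0001 ≈ 46051.7 hours.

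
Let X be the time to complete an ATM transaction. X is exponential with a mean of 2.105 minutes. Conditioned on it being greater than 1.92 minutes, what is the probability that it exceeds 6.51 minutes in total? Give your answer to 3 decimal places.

0.113

The rate is λ = 1/2.105 = 0.475059 per minute.
The exponential is memoryless, so the remaining time is again Exp(λ): the condition X > 1.92 is irrelevant.
P(X > 4.59) = e^(−2.1805) ≈ 0.113.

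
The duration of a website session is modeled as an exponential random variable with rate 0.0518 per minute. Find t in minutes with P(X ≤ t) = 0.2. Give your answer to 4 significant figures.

Set 1 − e^(−λt) = 0.2, so t = −ln(0.8)/λ = 0.22314/0.0518 ≈ 4.30779 minutes.

4.308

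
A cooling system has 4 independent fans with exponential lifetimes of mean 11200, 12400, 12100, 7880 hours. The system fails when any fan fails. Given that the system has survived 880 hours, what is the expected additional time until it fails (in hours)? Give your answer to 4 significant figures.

2635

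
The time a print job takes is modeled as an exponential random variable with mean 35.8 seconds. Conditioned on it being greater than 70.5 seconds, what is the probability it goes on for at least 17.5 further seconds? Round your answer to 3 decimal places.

0.613

The rate is λ = 1/35.8 = 0.027933 per second.
P(X > s+t | X > s) = e^(−λ(s+t))/e^(−λs) = e^(−λt), independent of s = 70.5.
P(X > 17.5) = e^(−0.48883) ≈ 0.613.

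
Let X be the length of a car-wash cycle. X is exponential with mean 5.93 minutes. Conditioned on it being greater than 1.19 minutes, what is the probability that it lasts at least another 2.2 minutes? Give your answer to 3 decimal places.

0.690

The rate is λ = 1/5.93 = 0.168634 per minute.
By the memoryless property, P(X > 1.19+2.2 | X > 1.19) = P(X > 2.2).
P(X > 2.2) = e^(−0.37099) ≈ 0.690.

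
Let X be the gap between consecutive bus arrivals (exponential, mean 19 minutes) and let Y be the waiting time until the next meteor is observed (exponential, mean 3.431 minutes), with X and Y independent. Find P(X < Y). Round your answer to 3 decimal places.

λ_1 = 1/19 = 0.0526316, λ_2 = 1/3.431 = 0.29146.
For independent exponentials, P(X < Y) = λ_1/(λ_1+λ_2) = 0.0526316/0.344092 ≈ 0.153.

0.153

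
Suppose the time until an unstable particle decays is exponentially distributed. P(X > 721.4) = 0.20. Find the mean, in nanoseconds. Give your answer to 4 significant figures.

e^(−λ·721.4) = 0.20 ⇒ λ = −ln(0.20)/721.4 = 0.00223099.
Mean = 1/λ = 448.231 nanoseconds.

448.2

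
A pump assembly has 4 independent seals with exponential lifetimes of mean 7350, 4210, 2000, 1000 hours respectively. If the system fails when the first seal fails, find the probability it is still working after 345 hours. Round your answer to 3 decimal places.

0.524

The first failure time is exponential with rate Σλ_i = 1/7350 + 1/4210 + 1/2000 + 1/1000 = 0.00187358 per hour.
P(min > 345) = e^(−0.00187358·345) = e^(−0.64639) ≈ 0.524.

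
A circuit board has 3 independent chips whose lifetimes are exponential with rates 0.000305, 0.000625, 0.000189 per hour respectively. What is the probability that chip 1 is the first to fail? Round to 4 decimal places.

The time to first failure is exponential with rate Σλ = 0.000305 + 0.000625 + 0.000189 = 0.001119.
P(chip 1 first) = λ_1/Σλ = 0.000305/0.001119 ≈ 0.2726.

0.2726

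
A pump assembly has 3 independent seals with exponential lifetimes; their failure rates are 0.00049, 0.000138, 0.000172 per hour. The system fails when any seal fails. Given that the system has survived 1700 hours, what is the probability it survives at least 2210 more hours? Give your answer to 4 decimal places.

0.1707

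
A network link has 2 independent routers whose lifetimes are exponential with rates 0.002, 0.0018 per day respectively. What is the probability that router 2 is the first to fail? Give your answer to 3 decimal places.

0.474

The time to first failure is exponential with rate Σλ = 0.002 + 0.0018 = 0.0038.
P(router 2 first) = λ_2/Σλ = 0.0018/0.0038 ≈ 0.474.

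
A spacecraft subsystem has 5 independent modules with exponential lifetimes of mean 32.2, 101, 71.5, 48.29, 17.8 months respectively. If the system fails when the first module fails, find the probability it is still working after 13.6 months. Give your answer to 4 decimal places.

0.1665

The first failure time is exponential with rate Σλ_i = 1/32.2 + 1/101 + 1/71.5 + 1/48.29 + 1/17.8 = 0.131831 per month.
P(min > 13.6) = e^(−0.131831·13.6) = e^(−1.7929) ≈ 0.1665.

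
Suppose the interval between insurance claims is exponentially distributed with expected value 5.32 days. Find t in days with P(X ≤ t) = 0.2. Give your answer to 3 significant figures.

1.19

The rate is λ = 1/5.32 = 0.18797 per day.
Set 1 − e^(−λt) = 0.2, so t = −ln(0.8)/λ = 0.22314/0.18797 ≈ 1.18712 days.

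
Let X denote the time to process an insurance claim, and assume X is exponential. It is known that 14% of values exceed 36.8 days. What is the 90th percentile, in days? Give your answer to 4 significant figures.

43.10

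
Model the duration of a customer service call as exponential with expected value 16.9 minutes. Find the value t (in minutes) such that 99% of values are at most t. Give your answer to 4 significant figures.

The rate is λ = 1/16.9 = 0.0591716 per minute.
Set 1 − e^(−λt) = 0.99, so t = −ln(0.01)/λ = 4.6052/0.0591716 ≈ 77.8274 minutes.

77.83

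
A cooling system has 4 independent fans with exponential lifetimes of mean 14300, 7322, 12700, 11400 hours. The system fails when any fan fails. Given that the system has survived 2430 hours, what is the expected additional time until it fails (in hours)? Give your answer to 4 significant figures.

2681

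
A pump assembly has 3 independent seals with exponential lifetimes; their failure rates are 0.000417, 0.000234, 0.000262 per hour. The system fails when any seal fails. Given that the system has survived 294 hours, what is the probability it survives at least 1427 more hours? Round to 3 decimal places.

0.272

Time to first failure ~ Exp(Σλ) with Σλ = 0.000913.
By memorylessness, P(T > 294+1427 | T > 294) = P(T > 1427) = e^(−0.000913·1427) ≈ 0.272.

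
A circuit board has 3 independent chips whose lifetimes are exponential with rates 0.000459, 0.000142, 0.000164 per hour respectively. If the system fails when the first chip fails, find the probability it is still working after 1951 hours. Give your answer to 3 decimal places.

0.225

The time to first failure is exponential with rate Σλ = 0.000459 + 0.000142 + 0.000164 = 0.000765.
P(min > 1951) = e^(−0.000765·1951) = e^(−1.4925) ≈ 0.225.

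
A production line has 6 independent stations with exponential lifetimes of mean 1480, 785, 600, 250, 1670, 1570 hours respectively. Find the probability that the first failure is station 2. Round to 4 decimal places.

Rates: λ_i = 1/mean_i → 0.000675676, 0.00127389, 0.00166667, 0.004, 0.000598802, 0.000636943; Σλ = 0.00885197.
P(station 2 first) = λ_2/Σλ = 0.00127389/0.00885197 ≈ 0.1439.

0.1439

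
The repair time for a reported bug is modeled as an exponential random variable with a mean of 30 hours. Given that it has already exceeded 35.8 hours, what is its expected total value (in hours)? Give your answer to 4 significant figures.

65.80

The rate is λ = 1/30 = 0.0333333 per hour.
By memorylessness, E[X | X > 35.8] = 35.8 + 1/λ = 35.8 + 30 = 65.8 hours.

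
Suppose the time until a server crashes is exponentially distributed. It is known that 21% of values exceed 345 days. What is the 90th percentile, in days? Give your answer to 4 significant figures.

e^(−λ·345) = 0.21 ⇒ λ = −ln(0.21)/345 = 0.00452362.
90th percentile: 1 − e^(−λt) = 0.9, t = −ln(0.1)/λ = 509.014 days.

509.0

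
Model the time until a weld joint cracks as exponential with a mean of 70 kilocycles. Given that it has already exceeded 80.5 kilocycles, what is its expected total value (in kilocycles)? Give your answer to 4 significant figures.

150.5

The rate is λ = 1/70 = 0.0142857 per kilocycle.
By memorylessness, E[X | X > 80.5] = 80.5 + 1/λ = 80.5 + 70 = 150.5 kilocycles.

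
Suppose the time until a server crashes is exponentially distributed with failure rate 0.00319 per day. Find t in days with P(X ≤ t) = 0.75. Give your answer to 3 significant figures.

435

Set 1 − e^(−λt) = 0.75, so t = −ln(0.25)/λ = 1.3863/0.00319 ≈ 434.575 days.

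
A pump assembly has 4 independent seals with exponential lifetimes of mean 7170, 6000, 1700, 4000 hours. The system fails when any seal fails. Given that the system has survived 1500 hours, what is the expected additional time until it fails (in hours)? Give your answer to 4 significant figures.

First-failure rate Σλ = 1/7170 + 1/6000 + 1/1700 + 1/4000 = 0.00114437.
By memorylessness the expected residual is 1/Σλ = 873.842 hours, regardless of the 1500 already elapsed.

873.8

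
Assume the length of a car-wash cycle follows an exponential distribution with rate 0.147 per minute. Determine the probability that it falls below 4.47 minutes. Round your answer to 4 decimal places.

0.4816

P(X ≤ 4.47) = 1 − e^(−λ·4.47) = 1 − e^(−0.65709) ≈ 0.4816.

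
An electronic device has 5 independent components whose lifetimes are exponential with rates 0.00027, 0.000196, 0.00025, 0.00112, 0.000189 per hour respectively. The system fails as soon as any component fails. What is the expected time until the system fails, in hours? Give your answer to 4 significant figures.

493.8

The time to first failure is exponential with rate Σλ = 0.00027 + 0.000196 + 0.00025 + 0.00112 + 0.000189 = 0.002025.
E[min] = 1/Σλ = 1/0.002025 = 493.827 hours.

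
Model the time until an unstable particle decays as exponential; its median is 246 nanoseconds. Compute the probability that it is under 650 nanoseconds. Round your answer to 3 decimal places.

0.840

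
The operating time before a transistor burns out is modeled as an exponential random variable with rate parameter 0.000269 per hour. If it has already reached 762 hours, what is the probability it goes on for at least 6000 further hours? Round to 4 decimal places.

0.1991

P(X > s+t | X > s) = e^(−λ(s+t))/e^(−λs) = e^(−λt), independent of s = 762.
P(X > 6000) = e^(−1.614) ≈ 0.1991.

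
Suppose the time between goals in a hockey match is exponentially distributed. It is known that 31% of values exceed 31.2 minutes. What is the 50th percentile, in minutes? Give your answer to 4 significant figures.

e^(−λ·31.2) = 0.31 ⇒ λ = −ln(0.31)/31.2 = 0.0375379.
50th percentile: 1 − e^(−λt) = 0.5, t = −ln(0.5)/λ = 18.4653 minutes.

18.47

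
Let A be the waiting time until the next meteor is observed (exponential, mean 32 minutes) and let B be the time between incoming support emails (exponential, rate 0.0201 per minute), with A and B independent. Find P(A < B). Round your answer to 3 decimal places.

0.609

λ_1 = 1/32 = 0.03125, λ_2 = 0.0201.
For independent exponentials, P(A < B) = λ_1/(λ_1+λ_2) = 0.03125/0.05135 ≈ 0.609.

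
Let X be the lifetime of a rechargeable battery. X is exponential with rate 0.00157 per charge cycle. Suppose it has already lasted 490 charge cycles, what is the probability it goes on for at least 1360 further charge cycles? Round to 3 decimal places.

0.118

P(X > s+t | X > s) = e^(−λ(s+t))/e^(−λs) = e^(−λt), independent of s = 490.
P(X > 1360) = e^(−2.1352) ≈ 0.118.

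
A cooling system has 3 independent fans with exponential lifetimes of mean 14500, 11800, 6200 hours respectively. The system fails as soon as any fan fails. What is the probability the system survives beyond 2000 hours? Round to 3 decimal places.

The first failure time is exponential with rate Σλ_i = 1/14500 + 1/11800 + 1/6200 = 0.000315002 per hour.
P(min > 2000) = e^(−0.000315002·2000) = e^(−0.63) ≈ 0.533.

0.533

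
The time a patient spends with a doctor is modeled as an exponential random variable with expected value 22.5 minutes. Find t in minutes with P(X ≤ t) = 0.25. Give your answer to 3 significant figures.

6.47

The rate is λ = 1/22.5 = 0.0444444 per minute.
Set 1 − e^(−λt) = 0.25, so t = −ln(0.75)/λ = 0.28768/0.0444444 ≈ 6.47285 minutes.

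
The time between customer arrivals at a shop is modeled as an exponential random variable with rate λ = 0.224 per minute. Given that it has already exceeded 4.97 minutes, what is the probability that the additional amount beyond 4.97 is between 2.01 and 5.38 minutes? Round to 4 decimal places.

0.3378

Memoryless: the residual past 4.97 is again Exp(λ).
P(2.01 < residual < 5.38) = e^(−λ·2.01) − e^(−λ·5.38) = 0.63748 − 0.29966 ≈ 0.3378.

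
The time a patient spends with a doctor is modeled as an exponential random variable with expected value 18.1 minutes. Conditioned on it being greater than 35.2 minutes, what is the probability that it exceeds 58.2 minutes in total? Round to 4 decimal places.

0.2806

The rate is λ = 1/18.1 = 0.0552486 per minute.
P(X > s+t | X > s) = e^(−λ(s+t))/e^(−λs) = e^(−λt), independent of s = 35.2.
P(X > 23) = e^(−1.2707) ≈ 0.2806.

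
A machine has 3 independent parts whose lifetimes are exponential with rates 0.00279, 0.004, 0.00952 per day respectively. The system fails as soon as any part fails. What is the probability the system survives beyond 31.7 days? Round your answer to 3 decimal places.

The time to first failure is exponential with rate Σλ = 0.00279 + 0.004 + 0.00952 = 0.01631.
P(min > 31.7) = e^(−0.01631·31.7) = e^(−0.51703) ≈ 0.596.

0.596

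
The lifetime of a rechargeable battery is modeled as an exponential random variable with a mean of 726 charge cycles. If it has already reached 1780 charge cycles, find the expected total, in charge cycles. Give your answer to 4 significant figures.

The rate is λ = 1/726 = 0.00137741 per charge cycle.
By memorylessness, E[X | X > 1780] = 1780 + 1/λ = 1780 + 726 = 2506 charge cycles.

2506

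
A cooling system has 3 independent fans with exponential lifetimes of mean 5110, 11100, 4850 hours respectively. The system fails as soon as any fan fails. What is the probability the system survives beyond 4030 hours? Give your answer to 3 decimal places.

0.138

The first failure time is exponential with rate Σλ_i = 1/5110 + 1/11100 + 1/4850 = 0.00049197 per hour.
P(min > 4030) = e^(−0.00049197·4030) = e^(−1.9826) ≈ 0.138.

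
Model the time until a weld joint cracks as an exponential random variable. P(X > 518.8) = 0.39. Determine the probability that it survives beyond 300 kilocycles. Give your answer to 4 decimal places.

e^(−λ·518.8) = 0.39 ⇒ λ = −ln(0.39)/518.8 = 0.00181497.
P(X > 300) = e^(−0.00181497·300) = e^(−0.54449) ≈ 0.5801.

0.5801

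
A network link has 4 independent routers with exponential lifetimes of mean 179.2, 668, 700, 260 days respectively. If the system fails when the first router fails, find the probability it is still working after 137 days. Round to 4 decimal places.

0.1841

The first failure time is exponential with rate Σλ_i = 1/179.2 + 1/668 + 1/700 + 1/260 = 0.0123521 per day.
P(min > 137) = e^(−0.0123521·137) = e^(−1.6922) ≈ 0.1841.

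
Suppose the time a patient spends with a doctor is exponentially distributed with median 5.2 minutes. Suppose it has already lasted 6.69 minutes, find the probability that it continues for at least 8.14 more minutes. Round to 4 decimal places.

For an exponential, median = ln(2)/λ, so λ = ln 2 / 5.2 = 0.133298 per minute.
P(X > s+t | X > s) = e^(−λ(s+t))/e^(−λs) = e^(−λt), independent of s = 6.69.
P(X > 8.14) = e^(−1.085) ≈ 0.3379.

0.3379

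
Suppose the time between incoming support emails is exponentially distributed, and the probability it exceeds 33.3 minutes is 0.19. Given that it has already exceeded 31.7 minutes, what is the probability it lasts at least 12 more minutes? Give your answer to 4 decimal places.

From e^(−λ·33.3) = 0.19, λ = −ln(0.19)/33.3 = 0.0498718.
Memoryless: P(X > 31.7+12 | X > 31.7) = P(X > 12) = e^(−0.0498718·12) ≈ 0.5497.

0.5497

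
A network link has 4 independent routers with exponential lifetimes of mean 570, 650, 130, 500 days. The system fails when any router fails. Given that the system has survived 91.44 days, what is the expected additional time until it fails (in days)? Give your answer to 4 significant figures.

First-failure rate Σλ = 1/570 + 1/650 + 1/130 + 1/500 = 0.0129852.
By memorylessness the expected residual is 1/Σλ = 77.011 days, regardless of the 91.44 already elapsed.

77.01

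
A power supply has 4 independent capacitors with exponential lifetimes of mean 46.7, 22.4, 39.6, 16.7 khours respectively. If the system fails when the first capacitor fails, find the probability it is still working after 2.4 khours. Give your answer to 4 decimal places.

The first failure time is exponential with rate Σλ_i = 1/46.7 + 1/22.4 + 1/39.6 + 1/16.7 = 0.151189 per khour.
P(min > 2.4) = e^(−0.151189·2.4) = e^(−0.36285) ≈ 0.6957.

0.6957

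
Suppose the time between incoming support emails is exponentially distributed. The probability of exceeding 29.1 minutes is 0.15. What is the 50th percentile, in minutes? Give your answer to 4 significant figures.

e^(−λ·29.1) = 0.15 ⇒ λ = −ln(0.15)/29.1 = 0.0651931.
50th percentile: 1 − e^(−λt) = 0.5, t = −ln(0.5)/λ = 10.6322 minutes.

10.63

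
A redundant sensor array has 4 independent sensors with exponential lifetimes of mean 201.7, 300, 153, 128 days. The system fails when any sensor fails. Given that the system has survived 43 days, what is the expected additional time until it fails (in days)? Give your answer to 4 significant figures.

First-failure rate Σλ = 1/201.7 + 1/300 + 1/153 + 1/128 = 0.0226396.
By memorylessness the expected residual is 1/Σλ = 44.1703 days, regardless of the 43 already elapsed.

44.17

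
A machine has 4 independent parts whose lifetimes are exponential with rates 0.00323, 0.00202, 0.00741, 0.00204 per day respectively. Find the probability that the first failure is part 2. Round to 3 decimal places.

The time to first failure is exponential with rate Σλ = 0.00323 + 0.00202 + 0.00741 + 0.00204 = 0.0147.
P(part 2 first) = λ_2/Σλ = 0.00202/0.0147 ≈ 0.137.

0.137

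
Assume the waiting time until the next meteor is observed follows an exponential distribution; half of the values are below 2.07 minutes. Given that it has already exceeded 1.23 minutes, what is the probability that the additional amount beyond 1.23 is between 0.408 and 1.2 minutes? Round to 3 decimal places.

0.203

For an exponential, median = ln(2)/λ, so λ = ln 2 / 2.07 = 0.334854 per minute.
Memoryless: the residual past 1.23 is again Exp(λ).
P(0.408 < residual < 1.2) = e^(−λ·0.408) − e^(−λ·1.2) = 0.87230 − 0.66910 ≈ 0.203.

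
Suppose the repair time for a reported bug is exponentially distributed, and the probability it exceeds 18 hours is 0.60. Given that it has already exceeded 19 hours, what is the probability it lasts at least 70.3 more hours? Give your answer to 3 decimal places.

0.136

From e^(−λ·18) = 0.60, λ = −ln(0.60)/18 = 0.0283792.
Memoryless: P(X > 19+70.3 | X > 19) = P(X > 70.3) = e^(−0.0283792·70.3) ≈ 0.136.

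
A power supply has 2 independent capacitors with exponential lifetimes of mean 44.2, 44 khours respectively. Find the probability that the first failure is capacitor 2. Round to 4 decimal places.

Rates: λ_i = 1/mean_i → 0.0226244, 0.0227273; Σλ = 0.0453517.
P(capacitor 2 first) = λ_2/Σλ = 0.0227273/0.0453517 ≈ 0.5011.

0.5011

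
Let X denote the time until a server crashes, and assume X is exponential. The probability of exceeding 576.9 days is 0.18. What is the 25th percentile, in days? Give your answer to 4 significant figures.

e^(−λ·576.9) = 0.18 ⇒ λ = −ln(0.18)/576.9 = 0.00297244.
25th percentile: 1 − e^(−λt) = 0.25, t = −ln(0.75)/λ = 96.7833 days.

96.78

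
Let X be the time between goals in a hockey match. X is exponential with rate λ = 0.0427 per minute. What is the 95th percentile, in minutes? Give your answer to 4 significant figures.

70.16

Set 1 − e^(−λt) = 0.95, so t = −ln(0.05)/λ = 2.9957/0.0427 ≈ 70.1577 minutes.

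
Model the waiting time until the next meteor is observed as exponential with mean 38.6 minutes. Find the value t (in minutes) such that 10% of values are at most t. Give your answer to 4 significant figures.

4.067

The rate is λ = 1/38.6 = 0.0259067 per minute.
Set 1 − e^(−λt) = 0.1, so t = −ln(0.9)/λ = 0.10536/0.0259067 ≈ 4.06692 minutes.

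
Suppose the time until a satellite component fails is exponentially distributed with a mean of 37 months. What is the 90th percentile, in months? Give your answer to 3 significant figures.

The rate is λ = 1/37 = 0.027027 per month.
Set 1 − e^(−λt) = 0.9, so t = −ln(0.1)/λ = 2.3026/0.027027 ≈ 85.1956 months.

85.2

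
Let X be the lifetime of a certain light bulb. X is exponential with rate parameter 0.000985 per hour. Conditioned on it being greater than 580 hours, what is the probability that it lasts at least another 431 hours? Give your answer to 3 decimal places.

P(X > s+t | X > s) = e^(−λ(s+t))/e^(−λs) = e^(−λt), independent of s = 580.
P(X > 431) = e^(−0.42453) ≈ 0.654.

0.654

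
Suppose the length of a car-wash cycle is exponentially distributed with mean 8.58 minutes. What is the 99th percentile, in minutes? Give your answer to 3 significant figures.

39.5

The rate is λ = 1/8.58 = 0.11655 per minute.
Set 1 − e^(−λt) = 0.99, so t = −ln(0.01)/λ = 4.6052/0.11655 ≈ 39.5124 minutes.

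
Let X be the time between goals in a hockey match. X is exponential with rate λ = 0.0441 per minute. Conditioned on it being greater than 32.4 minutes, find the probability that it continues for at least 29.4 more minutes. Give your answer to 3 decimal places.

P(X > s+t | X > s) = e^(−λ(s+t))/e^(−λs) = e^(−λt), independent of s = 32.4.
P(X > 29.4) = e^(−1.2965) ≈ 0.273.

0.273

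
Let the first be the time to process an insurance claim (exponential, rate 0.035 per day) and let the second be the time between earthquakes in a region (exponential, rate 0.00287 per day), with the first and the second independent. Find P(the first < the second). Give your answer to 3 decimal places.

λ_1 = 0.035, λ_2 = 0.00287.
For independent exponentials, P(the first < the second) = λ_1/(λ_1+λ_2) = 0.035/0.03787 ≈ 0.924.

0.924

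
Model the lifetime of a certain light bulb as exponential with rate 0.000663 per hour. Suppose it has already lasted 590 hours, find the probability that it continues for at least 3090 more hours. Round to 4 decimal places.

P(X > s+t | X > s) = e^(−λ(s+t))/e^(−λs) = e^(−λt), independent of s = 590.
P(X > 3090) = e^(−2.0487) ≈ 0.1289.

0.1289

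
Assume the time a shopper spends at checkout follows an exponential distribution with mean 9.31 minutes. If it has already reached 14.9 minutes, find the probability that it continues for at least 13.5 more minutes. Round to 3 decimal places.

The rate is λ = 1/9.31 = 0.107411 per minute.
The exponential is memoryless, so the remaining time is again Exp(λ): the condition X > 14.9 is irrelevant.
P(X > 13.5) = e^(−1.4501) ≈ 0.235.

0.235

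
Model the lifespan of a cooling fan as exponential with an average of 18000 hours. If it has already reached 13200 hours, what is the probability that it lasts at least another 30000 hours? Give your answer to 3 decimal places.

0.189

The rate is λ = 1/18000 = 0.0000555556 per hour.
The exponential is memoryless, so the remaining time is again Exp(λ): the condition X > 13200 is irrelevant.
P(X > 30000) = e^(−1.6667) ≈ 0.189.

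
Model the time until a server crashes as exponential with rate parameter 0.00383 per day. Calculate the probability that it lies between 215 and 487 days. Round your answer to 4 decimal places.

0.2841

P(215 < X < 487) = e^(−λ·215) − e^(−λ·487) = 0.43891 − 0.15486 ≈ 0.2841.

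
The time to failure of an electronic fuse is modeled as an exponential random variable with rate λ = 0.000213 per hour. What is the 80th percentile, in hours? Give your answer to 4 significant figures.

7556

Set 1 − e^(−λt) = 0.8, so t = −ln(0.2)/λ = 1.6094/0.000213 ≈ 7556.05 hours.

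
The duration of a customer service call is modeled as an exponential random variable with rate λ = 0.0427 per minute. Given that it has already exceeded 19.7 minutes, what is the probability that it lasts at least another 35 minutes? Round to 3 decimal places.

0.224

P(X > s+t | X > s) = e^(−λ(s+t))/e^(−λs) = e^(−λt), independent of s = 19.7.
P(X > 35) = e^(−1.4945) ≈ 0.224.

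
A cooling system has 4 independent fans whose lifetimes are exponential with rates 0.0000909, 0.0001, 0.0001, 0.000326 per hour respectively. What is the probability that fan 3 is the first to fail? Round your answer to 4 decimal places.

0.1621

The time to first failure is exponential with rate Σλ = 0.0000909 + 0.0001 + 0.0001 + 0.000326 = 0.0006169.
P(fan 3 first) = λ_3/Σλ = 0.0001/0.0006169 ≈ 0.1621.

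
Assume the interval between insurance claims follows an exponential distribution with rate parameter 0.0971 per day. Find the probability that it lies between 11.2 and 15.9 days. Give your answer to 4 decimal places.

0.1235

P(11.2 < X < 15.9) = e^(−λ·11.2) − e^(−λ·15.9) = 0.33705 − 0.21355 ≈ 0.1235.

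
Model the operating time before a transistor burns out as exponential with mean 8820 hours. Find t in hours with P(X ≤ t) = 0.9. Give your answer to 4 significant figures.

The rate is λ = 1/8820 = 0.000113379 per hour.
Set 1 − e^(−λt) = 0.9, so t = −ln(0.1)/λ = 2.3026/0.000113379 ≈ 20308.8 hours.

20310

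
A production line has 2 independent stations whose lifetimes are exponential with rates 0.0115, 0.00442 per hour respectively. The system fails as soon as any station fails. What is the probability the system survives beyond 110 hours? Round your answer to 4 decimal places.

0.1736

The time to first failure is exponential with rate Σλ = 0.0115 + 0.00442 = 0.01592.
P(min > 110) = e^(−0.01592·110) = e^(−1.7512) ≈ 0.1736.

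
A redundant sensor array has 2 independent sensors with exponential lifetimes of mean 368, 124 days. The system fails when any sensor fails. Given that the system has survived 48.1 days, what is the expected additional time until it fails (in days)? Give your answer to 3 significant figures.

First-failure rate Σλ = 1/368 + 1/124 = 0.0107819.
By memorylessness the expected residual is 1/Σλ = 92.748 days, regardless of the 48.1 already elapsed.

92.7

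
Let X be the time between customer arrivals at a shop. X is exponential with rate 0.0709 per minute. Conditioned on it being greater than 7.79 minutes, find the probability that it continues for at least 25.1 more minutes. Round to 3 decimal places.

The exponential is memoryless, so the remaining time is again Exp(λ): the condition X > 7.79 is irrelevant.
P(X > 25.1) = e^(−1.7796) ≈ 0.169.

0.169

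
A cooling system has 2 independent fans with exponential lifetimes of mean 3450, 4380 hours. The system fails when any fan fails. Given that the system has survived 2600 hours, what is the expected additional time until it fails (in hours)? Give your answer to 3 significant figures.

First-failure rate Σλ = 1/3450 + 1/4380 = 0.000518166.
By memorylessness the expected residual is 1/Σλ = 1929.89 hours, regardless of the 2600 already elapsed.

1930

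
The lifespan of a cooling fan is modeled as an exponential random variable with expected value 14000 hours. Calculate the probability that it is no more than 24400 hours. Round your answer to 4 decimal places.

0.8250

The rate is λ = 1/14000 = 0.0000714286 per hour.
P(X ≤ 24400) = 1 − e^(−λ·24400) = 1 − e^(−1.7429) ≈ 0.8250.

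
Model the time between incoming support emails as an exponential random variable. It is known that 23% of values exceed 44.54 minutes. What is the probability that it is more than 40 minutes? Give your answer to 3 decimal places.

0.267

e^(−λ·44.54) = 0.23 ⇒ λ = −ln(0.23)/44.54 = 0.0329968.
P(X > 40) = e^(−0.0329968·40) = e^(−1.3199) ≈ 0.267.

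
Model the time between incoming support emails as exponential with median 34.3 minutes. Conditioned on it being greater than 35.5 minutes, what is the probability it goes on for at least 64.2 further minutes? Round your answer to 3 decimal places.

For an exponential, median = ln(2)/λ, so λ = ln 2 / 34.3 = 0.0202084 per minute.
By the memoryless property, P(X > 35.5+64.2 | X > 35.5) = P(X > 64.2).
P(X > 64.2) = e^(−1.2974) ≈ 0.273.

0.273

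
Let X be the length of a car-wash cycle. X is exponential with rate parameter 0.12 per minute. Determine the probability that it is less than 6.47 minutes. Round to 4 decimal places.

P(X ≤ 6.47) = 1 − e^(−λ·6.47) = 1 − e^(−0.7764) ≈ 0.5399.

0.5399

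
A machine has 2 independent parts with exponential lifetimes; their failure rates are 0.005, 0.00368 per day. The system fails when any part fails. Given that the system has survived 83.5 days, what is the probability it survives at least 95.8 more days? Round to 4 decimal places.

0.4354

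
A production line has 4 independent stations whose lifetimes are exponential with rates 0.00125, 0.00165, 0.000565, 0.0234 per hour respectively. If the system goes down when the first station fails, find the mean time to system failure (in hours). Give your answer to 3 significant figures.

The time to first failure is exponential with rate Σλ = 0.00125 + 0.00165 + 0.000565 + 0.0234 = 0.026865.
E[min] = 1/Σλ = 1/0.026865 = 37.2232 hours.

37.2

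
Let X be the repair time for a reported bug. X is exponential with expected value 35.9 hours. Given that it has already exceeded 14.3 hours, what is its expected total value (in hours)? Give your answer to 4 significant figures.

The rate is λ = 1/35.9 = 0.0278552 per hour.
By memorylessness, E[X | X > 14.3] = 14.3 + 1/λ = 14.3 + 35.9 = 50.2 hours.

50.20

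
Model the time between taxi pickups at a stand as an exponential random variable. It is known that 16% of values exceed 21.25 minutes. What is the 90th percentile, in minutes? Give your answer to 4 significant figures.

e^(−λ·21.25) = 0.16 ⇒ λ = −ln(0.16)/21.25 = 0.0862391.
90th percentile: 1 − e^(−λt) = 0.9, t = −ln(0.1)/λ = 26.7 minutes.

26.70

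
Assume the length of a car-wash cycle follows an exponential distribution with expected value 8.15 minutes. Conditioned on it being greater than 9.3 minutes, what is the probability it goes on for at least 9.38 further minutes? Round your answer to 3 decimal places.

0.316

The rate is λ = 1/8.15 = 0.122699 per minute.
By the memoryless property, P(X > 9.3+9.38 | X > 9.3) = P(X > 9.38).
P(X > 9.38) = e^(−1.1509) ≈ 0.316.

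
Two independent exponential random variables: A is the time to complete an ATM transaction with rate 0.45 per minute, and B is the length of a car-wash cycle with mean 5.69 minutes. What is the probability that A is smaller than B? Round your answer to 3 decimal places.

0.719

λ_1 = 0.45, λ_2 = 1/5.69 = 0.175747.
For independent exponentials, P(A < B) = λ_1/(λ_1+λ_2) = 0.45/0.625747 ≈ 0.719.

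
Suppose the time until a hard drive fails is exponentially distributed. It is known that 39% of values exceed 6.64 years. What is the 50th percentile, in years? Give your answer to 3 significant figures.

4.89

e^(−λ·6.64) = 0.39 ⇒ λ = −ln(0.39)/6.64 = 0.141809.
50th percentile: 1 − e^(−λt) = 0.5, t = −ln(0.5)/λ = 4.88791 years.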